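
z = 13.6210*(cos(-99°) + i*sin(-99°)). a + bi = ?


a = 13.6210*cos(-99°) = 13.6210*(-0.156434) = -2.1308
b = 13.6210*sin(-99°) = 13.6210*(-0.98769) = -13.4533

-2.1308 - 13.4533i


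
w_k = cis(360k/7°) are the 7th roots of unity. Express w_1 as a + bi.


Angle = 360*1/7 = 51.4286°
a = cos(51.4286°) = 0.6235
b = sin(51.4286°) = 0.7818

0.6235 + 0.7818i


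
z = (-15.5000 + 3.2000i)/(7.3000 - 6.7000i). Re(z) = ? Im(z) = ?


Multiply by conjugate: (-15.5000 + 3.2000i)(7.3000 + 6.7000i) / (7.3^2 + (-6.7)^2)
Numerator real = -15.5*7.3 + 3.2*(-6.7) = -134.59
Numerator imag = 3.2*7.3 - (-15.5)*(-6.7) = -80.49
Denominator = 98.18
Re(z) = -134.59/98.18 = -1.3708
Im(z) = -80.49/98.18 = -0.8198

Re(z) = -1.3708, Im(z) = -0.8198


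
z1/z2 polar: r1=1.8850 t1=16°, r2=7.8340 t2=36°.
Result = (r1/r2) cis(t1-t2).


r = 1.8850 / 7.8340 = 0.2406
theta = 16° - 36° = -20° = 340° (mod 360)

0.2406 cis(340°)


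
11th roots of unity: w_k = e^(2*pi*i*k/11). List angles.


The 11th roots of unity are cis(360k/11°) for k=0..10
Angle step = 360/11 = 32.7273°
Primitive root: cis(32.7273°)
Primitive root = 0.8413 + 0.5406i

11 roots at angles: 0°, 32.7273°, 65.4545°, 98.1818°, 130.9091°, 163.6364°, 196.3636°, 229.0909°, 261.8182°, 294.5455°, 327.2727°


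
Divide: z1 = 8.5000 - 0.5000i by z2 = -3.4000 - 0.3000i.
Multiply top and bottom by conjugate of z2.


Conjugate of z2 = -3.4000 + 0.3000i
Numerator: (8.5000 - 0.5000i)(-3.4000 + 0.3000i) = -28.7500 + 4.2500i
Denominator: (-3.4)^2 + (-0.3)^2 = 11.65
Result = (-28.7500 + 4.2500i)/11.65

-2.4678 + 0.3648i


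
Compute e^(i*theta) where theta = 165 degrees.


cos(165°) = -0.9659
sin(165°) = 0.2588

e^(i*165°) = -0.9659 + 0.2588i


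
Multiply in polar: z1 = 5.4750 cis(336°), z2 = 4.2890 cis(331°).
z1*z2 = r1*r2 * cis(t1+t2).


r = 5.4750 * 4.2890 = 23.4823
theta = 336° + 331° = 667° = 307° (mod 360)

23.4823 cis(307°)


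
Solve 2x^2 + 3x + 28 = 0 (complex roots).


disc = 3^2 - 4*2*28 = 9 - 224 = -215
sqrt(|disc|) = sqrt(215) = 14.6629
Real part = -3/(2*2) = -0.7500
Imag part = 14.6629/(2*2) = 3.6657

-0.7500 ± 3.6657i


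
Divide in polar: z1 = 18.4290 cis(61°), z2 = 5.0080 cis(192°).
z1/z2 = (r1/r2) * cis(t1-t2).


r = 18.4290 / 5.0080 = 3.6799
theta = 61° - 192° = -131° = 229° (mod 360)

3.6799 cis(229°)


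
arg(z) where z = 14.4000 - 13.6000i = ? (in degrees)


Re = 14.4, Im = -13.6
arg = atan2(-13.6, 14.4) = -43.3634 degrees

arg(z) = -43.3634 degrees


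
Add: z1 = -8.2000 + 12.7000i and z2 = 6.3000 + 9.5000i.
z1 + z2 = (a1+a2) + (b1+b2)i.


Real: -8.2 + 6.3 = -1.9
Imag: 12.7 + 9.5 = 22.2

-1.9000 + 22.2000i


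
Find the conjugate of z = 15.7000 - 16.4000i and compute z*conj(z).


z_bar = 15.7000 + 16.4000i
z*z_bar = 15.7^2 + (-16.4)^2 = 246.49 + 268.96 = 515.45

z_bar = 15.7000 + 16.4000i, z*z_bar = 515.45


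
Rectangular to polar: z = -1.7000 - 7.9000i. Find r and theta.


r = sqrt(2.89+62.41) = sqrt(65.3) = 8.0808
theta = atan2(-7.9, -1.7) = -102.1443 degrees

r = 8.0808, theta = -102.1443 degrees


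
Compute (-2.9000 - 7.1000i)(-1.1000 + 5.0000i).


Real = -2.9*(-1.1) - (-7.1)*5 = 3.19 - (-35.5) = 38.69
Imag = -2.9*5 - (1.1)*(-7.1) = -14.5 + 7.81 = -6.69

38.6900 - 6.6900i


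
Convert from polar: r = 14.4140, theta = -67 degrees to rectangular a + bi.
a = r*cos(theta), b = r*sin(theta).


a = 14.4140*cos(-67°) = 14.4140*0.39073 = 5.6320
b = 14.4140*sin(-67°) = 14.4140*(-0.920505) = -13.2682

5.6320 - 13.2682i


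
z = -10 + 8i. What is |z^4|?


|z| = sqrt(100+64) = sqrt(164) = 12.8062
|z^4| = |z|^4 = (sqrt(164))^4 = 164^2 = 26896

|z^4| = 26896


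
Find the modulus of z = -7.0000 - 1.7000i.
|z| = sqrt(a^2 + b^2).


|z| = sqrt((-7)^2 + (-1.7)^2) = sqrt(49 + 2.89) = sqrt(51.89) = 7.2035

|z| = 7.2035


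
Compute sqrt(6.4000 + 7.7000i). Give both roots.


|z| = sqrt(40.96+59.29) = 10.0125
sqrt((|z|+a)/2) = sqrt((10.0125+6.4)/2) = sqrt(8.2062) = 2.8647
sqrt((|z|-a)/2) = sqrt((10.0125-6.4)/2) = sqrt(1.8062) = 1.3440

±(2.8647 + 1.3440i) i.e. 2.8647 + 1.3440i and -2.8647 - 1.3440i


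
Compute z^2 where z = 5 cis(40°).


r^2 = 5^2 = 25
n*theta = 2*40° = 80° = 80° (mod 360)
a = 25*cos(80°) = 4.3412
b = 25*sin(80°) = 24.6202

25 cis(80°) = 4.3412 + 24.6202i


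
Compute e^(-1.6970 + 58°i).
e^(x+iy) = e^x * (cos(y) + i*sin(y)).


e^-1.6970 = 0.1832
cos(58°) = 0.5299
sin(58°) = 0.848
Real = 0.1832*0.5299 = 0.0971
Imag = 0.1832*0.848 = 0.1554

0.0971 + 0.1554i


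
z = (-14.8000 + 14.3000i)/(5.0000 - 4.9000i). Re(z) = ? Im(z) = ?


Multiply by conjugate: (-14.8000 + 14.3000i)(5.0000 + 4.9000i) / (5^2 + (-4.9)^2)
Numerator real = -14.8*5 + 14.3*(-4.9) = -144.07
Numerator imag = 14.3*5 - (-14.8)*(-4.9) = -1.02
Denominator = 49.01
Re(z) = -144.07/49.01 = -2.9396
Im(z) = -1.02/49.01 = -0.0208

Re(z) = -2.9396, Im(z) = -0.0208


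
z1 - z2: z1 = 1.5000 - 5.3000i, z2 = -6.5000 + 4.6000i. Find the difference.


Real: 1.5 + 6.5 = 8
Imag: -5.3 - 4.6 = -9.9

8.0000 - 9.9000i


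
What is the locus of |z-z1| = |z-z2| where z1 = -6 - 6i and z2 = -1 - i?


Equal distances means the locus is the perpendicular bisector of z1 and z2.
Midpoint = ((-6+(-1))/2, (-6+(-1))/2) = (-3.5000, -3.5000)

Perpendicular bisector through (-3.5000, -3.5000)


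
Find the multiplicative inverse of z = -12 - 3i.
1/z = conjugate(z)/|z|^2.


|z|^2 = 144+9 = 153
1/z = (-12 + 3i)/153

1/z = -0.0784 + 0.0196i


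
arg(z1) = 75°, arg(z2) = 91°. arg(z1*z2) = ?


arg(z1*z2) = 75° + 91° = 166°
Normalized to (-180°, 180°]: 166°

166°


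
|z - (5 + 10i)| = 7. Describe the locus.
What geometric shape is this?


|z - z0| = r is a circle with center z0 and radius r.
Center = (5, 10), radius = 7

Circle with center (5, 10) and radius 7


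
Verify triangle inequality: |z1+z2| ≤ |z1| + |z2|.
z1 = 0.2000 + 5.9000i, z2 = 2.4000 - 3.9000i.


|z1| = sqrt(0.2^2 + 5.9^2) = sqrt(34.85) = 5.9034
|z2| = sqrt(2.4^2 + (-3.9)^2) = sqrt(20.97) = 4.5793
z1+z2 = 2.6000 + 2.0000i
|z1+z2| = sqrt(10.76) = 3.2802
|z1|+|z2| = 5.9034 + 4.5793 = 10.4827

|z1+z2| = 3.2802 ≤ |z1|+|z2| = 10.4827 (verified)


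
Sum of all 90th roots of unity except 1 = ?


With w = e^(2*pi*i/90), all 90 of the 90th roots of unity w^0 = 1, w, ..., w^(89) sum to 0: 1 + w + ... + w^(89) = (1 - w^90)/(1 - w) = 0 since w^90 = 1, w ≠ 1.
Removing the root 1: w + w^2 + ... + w^(89) = 0 - 1 = -1

Sum = -1


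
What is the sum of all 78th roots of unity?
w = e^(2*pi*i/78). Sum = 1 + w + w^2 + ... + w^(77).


The sum of all 78th roots of unity is 0.
Geometric series: (1 - w^78)/(1 - w) = (1-1)/(1-w) = 0 since w^78 = 1, w ≠ 1.
Alternatively: coefficient of z^77 in z^78 - 1 is 0.

0


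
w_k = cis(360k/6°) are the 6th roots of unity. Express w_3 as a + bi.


Angle = 360*3/6 = 180°
a = cos(180°) = -1.0000
b = sin(180°) = 0

-1.0000 + 0i


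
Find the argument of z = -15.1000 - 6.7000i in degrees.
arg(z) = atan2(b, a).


Re = -15.1, Im = -6.7
arg = atan2(-6.7, -15.1) = -156.0727 degrees

arg(z) = -156.0727 degrees


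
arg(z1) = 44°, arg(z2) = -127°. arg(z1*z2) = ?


arg(z1*z2) = 44° - 127° = -83°
Normalized to (-180°, 180°]: -83°

-83°


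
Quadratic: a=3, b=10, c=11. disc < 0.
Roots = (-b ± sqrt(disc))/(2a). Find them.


disc = 10^2 - 4*3*11 = 100 - 132 = -32
sqrt(|disc|) = sqrt(32) = 5.6569
Real part = -10/(2*3) = -1.6667
Imag part = 5.6569/(2*3) = 0.9428

-1.6667 ± 0.9428i


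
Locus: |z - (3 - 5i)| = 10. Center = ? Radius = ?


|z - z0| = r is a circle with center z0 and radius r.
Center = (3, -5), radius = 10

Circle with center (3, -5) and radius 10


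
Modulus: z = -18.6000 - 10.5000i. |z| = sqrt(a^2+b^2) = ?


|z| = sqrt((-18.6)^2 + (-10.5)^2) = sqrt(345.96 + 110.25) = sqrt(456.21) = 21.3591

|z| = 21.3591


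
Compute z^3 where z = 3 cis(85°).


r^3 = 3^3 = 27
n*theta = 3*85° = 255° = 255° (mod 360)
a = 27*cos(255°) = -6.9881
b = 27*sin(255°) = -26.0800

27 cis(255°) = -6.9881 - 26.0800i


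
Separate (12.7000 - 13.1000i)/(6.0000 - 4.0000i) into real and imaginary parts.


Multiply by conjugate: (12.7000 - 13.1000i)(6.0000 + 4.0000i) / (6^2 + (-4)^2)
Numerator real = 12.7*6 - (13.1)*(-4) = 128.6
Numerator imag = -13.1*6 - 12.7*(-4) = -27.8
Denominator = 52
Re(z) = 128.6/52 = 2.4731
Im(z) = -27.8/52 = -0.5346

Re(z) = 2.4731, Im(z) = -0.5346


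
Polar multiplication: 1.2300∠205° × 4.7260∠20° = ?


r = 1.2300 * 4.7260 = 5.8130
theta = 205° + 20° = 225° = 225° (mod 360)

5.8130 cis(225°)


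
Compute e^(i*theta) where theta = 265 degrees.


cos(265°) = -0.0872
sin(265°) = -0.9962

e^(i*265°) = -0.0872 - 0.9962i


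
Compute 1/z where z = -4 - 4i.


|z|^2 = 16+16 = 32
1/z = (-4 + 4i)/32

1/z = -0.1250 + 0.1250i


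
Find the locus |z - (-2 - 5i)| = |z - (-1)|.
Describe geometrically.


Equal distances means the locus is the perpendicular bisector of z1 and z2.
Midpoint = ((-2+(-1))/2, (-5+0)/2) = (-1.5000, -2.5000)

Perpendicular bisector through (-1.5000, -2.5000)


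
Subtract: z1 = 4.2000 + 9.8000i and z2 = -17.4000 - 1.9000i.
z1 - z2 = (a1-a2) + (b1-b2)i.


Real: 4.2 + 17.4 = 21.6
Imag: 9.8 + 1.9 = 11.7

21.6000 + 11.7000i


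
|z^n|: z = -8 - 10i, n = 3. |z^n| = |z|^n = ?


|z| = sqrt(64+100) = sqrt(164) = 12.8062
|z^3| = |z|^3 = (sqrt(164))^3 = 164*sqrt(164)

|z^3| = 164*sqrt(164) ≈ 2100.2247


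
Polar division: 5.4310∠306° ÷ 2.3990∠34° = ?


r = 5.4310 / 2.3990 = 2.2639
theta = 306° - 34° = 272° = 272° (mod 360)

2.2639 cis(272°)


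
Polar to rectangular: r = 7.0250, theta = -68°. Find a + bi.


a = 7.0250*cos(-68°) = 7.0250*0.3746 = 2.6316
b = 7.0250*sin(-68°) = 7.0250*(-0.927184) = -6.5135

2.6316 - 6.5135i


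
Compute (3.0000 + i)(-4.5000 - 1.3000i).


Real = 3*(-4.5) - 1*(-1.3) = -13.5 - (-1.3) = -12.2
Imag = 3*(-1.3) - (4.5)*1 = -3.9 - (4.5) = -8.4

-12.2000 - 8.4000i


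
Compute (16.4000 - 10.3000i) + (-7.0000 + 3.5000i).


Real: 16.4 - 7 = 9.4
Imag: -10.3 + 3.5 = -6.8

9.4000 - 6.8000i


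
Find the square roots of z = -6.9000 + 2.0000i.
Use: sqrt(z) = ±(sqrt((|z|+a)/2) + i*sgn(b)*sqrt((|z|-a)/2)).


|z| = sqrt(47.61+4) = 7.1840
sqrt((|z|+a)/2) = sqrt((7.1840+(-6.9))/2) = sqrt(0.1420) = 0.3768
sqrt((|z|-a)/2) = sqrt((7.1840-(-6.9))/2) = sqrt(7.0420) = 2.6537

±(0.3768 + 2.6537i) i.e. 0.3768 + 2.6537i and -0.3768 - 2.6537i


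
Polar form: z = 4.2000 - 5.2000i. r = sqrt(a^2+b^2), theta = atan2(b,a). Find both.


r = sqrt(17.64+27.04) = sqrt(44.68) = 6.6843
theta = atan2(-5.2, 4.2) = -51.0725 degrees

r = 6.6843, theta = -51.0725 degrees


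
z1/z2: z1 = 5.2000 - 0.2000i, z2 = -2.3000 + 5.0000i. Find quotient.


Conjugate of z2 = -2.3000 - 5.0000i
Numerator: (5.2000 - 0.2000i)(-2.3000 - 5.0000i) = -12.9600 - 25.5400i
Denominator: (-2.3)^2 + 5^2 = 30.29
Result = (-12.9600 - 25.5400i)/30.29

-0.4279 - 0.8432i


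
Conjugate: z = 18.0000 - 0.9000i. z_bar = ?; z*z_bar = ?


z_bar = 18.0000 + 0.9000i
z*z_bar = 18^2 + (-0.9)^2 = 324 + 0.81 = 324.81

z_bar = 18.0000 + 0.9000i, z*z_bar = 324.81


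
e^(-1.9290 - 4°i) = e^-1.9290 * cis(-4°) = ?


e^-1.9290 = 0.1453
cos(-4°) = 0.99756
sin(-4°) = -0.0698
Real = 0.1453*0.99756 = 0.1449
Imag = 0.1453*(-0.0698) = -0.0101

0.1449 - 0.0101i


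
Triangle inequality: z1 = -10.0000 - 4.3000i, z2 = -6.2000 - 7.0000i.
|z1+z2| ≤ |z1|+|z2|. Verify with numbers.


|z1| = sqrt((-10)^2 + (-4.3)^2) = sqrt(118.49) = 10.8853
|z2| = sqrt((-6.2)^2 + (-7)^2) = sqrt(87.44) = 9.3509
z1+z2 = -16.2000 - 11.3000i
|z1+z2| = sqrt(390.13) = 19.7517
|z1|+|z2| = 10.8853 + 9.3509 = 20.2362

|z1+z2| = 19.7517 ≤ |z1|+|z2| = 20.2362 (verified)


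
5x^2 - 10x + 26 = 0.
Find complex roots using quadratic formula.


disc = (-10)^2 - 4*5*26 = 100 - 520 = -420
sqrt(|disc|) = sqrt(420) = 20.4939
Real part = 10/(2*5) = 1.0000
Imag part = 20.4939/(2*5) = 2.0494

1.0000 ± 2.0494i


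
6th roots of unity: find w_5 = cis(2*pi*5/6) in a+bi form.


Angle = 360*5/6 = 300°
a = cos(300°) = 0.5000
b = sin(300°) = -0.8660

0.5000 - 0.8660i


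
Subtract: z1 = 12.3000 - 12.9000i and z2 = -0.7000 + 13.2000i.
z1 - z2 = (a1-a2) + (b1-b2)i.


Real: 12.3 + 0.7 = 13
Imag: -12.9 - 13.2 = -26.1

13.0000 - 26.1000i


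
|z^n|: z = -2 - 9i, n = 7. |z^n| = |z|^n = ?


|z| = sqrt(4+81) = sqrt(85) = 9.2195
|z^7| = |z|^7 = (sqrt(85))^7 = 85^3 * sqrt(85) = 614125*sqrt(85)

|z^7| = 614125*sqrt(85) ≈ 5661952.7398


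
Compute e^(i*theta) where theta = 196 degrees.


cos(196°) = -0.9613
sin(196°) = -0.2756

e^(i*196°) = -0.9613 - 0.2756i


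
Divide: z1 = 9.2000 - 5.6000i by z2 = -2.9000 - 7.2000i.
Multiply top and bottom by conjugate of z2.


Conjugate of z2 = -2.9000 + 7.2000i
Numerator: (9.2000 - 5.6000i)(-2.9000 + 7.2000i) = 13.6400 + 82.4800i
Denominator: (-2.9)^2 + (-7.2)^2 = 60.25
Result = (13.6400 + 82.4800i)/60.25

0.2264 + 1.3690i


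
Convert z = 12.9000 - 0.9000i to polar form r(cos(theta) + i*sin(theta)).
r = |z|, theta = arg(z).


r = sqrt(166.41+0.81) = sqrt(167.22) = 12.9314
theta = atan2(-0.9, 12.9) = -3.9909 degrees

r = 12.9314, theta = -3.9909 degrees


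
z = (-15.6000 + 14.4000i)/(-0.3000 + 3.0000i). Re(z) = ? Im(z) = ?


Multiply by conjugate: (-15.6000 + 14.4000i)(-0.3000 - 3.0000i) / ((-0.3)^2 + 3^2)
Numerator real = -15.6*(-0.3) + 14.4*3 = 47.88
Numerator imag = 14.4*(-0.3) - (-15.6)*3 = 42.48
Denominator = 9.09
Re(z) = 47.88/9.09 = 5.2673
Im(z) = 42.48/9.09 = 4.6733

Re(z) = 5.2673, Im(z) = 4.6733


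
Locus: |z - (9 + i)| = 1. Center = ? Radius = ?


|z - z0| = r is a circle with center z0 and radius r.
Center = (9, 1), radius = 1

Circle with center (9, 1) and radius 1


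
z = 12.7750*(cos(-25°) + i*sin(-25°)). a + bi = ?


a = 12.7750*cos(-25°) = 12.7750*0.90631 = 11.5781
b = 12.7750*sin(-25°) = 12.7750*(-0.422618) = -5.3989

11.5781 - 5.3989i


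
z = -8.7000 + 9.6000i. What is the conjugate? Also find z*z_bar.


z_bar = -8.7000 - 9.6000i
z*z_bar = (-8.7)^2 + 9.6^2 = 75.69 + 92.16 = 167.85

z_bar = -8.7000 - 9.6000i, z*z_bar = 167.85


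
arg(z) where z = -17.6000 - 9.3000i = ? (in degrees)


Re = -17.6, Im = -9.3
arg = atan2(-9.3, -17.6) = -152.1476 degrees

arg(z) = -152.1476 degrees


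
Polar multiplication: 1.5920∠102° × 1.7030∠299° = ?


r = 1.5920 * 1.7030 = 2.7112
theta = 102° + 299° = 401° = 41° (mod 360)

2.7112 cis(41°)


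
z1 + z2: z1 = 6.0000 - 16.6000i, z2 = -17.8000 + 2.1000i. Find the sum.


Real: 6 - 17.8 = -11.8
Imag: -16.6 + 2.1 = -14.5

-11.8000 - 14.5000i


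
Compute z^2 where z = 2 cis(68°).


r^2 = 2^2 = 4
n*theta = 2*68° = 136° = 136° (mod 360)
a = 4*cos(136°) = -2.8774
b = 4*sin(136°) = 2.7786

4 cis(136°) = -2.8774 + 2.7786i


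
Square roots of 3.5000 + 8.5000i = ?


|z| = sqrt(12.25+72.25) = 9.1924
sqrt((|z|+a)/2) = sqrt((9.1924+3.5)/2) = sqrt(6.3462) = 2.5192
sqrt((|z|-a)/2) = sqrt((9.1924-3.5)/2) = sqrt(2.8462) = 1.6871

±(2.5192 + 1.6871i) i.e. 2.5192 + 1.6871i and -2.5192 - 1.6871i


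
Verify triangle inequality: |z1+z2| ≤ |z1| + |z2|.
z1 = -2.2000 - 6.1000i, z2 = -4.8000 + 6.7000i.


|z1| = sqrt((-2.2)^2 + (-6.1)^2) = sqrt(42.05) = 6.4846
|z2| = sqrt((-4.8)^2 + 6.7^2) = sqrt(67.93) = 8.2420
z1+z2 = -7.0000 + 0.6000i
|z1+z2| = sqrt(49.36) = 7.0257
|z1|+|z2| = 6.4846 + 8.2420 = 14.7266

|z1+z2| = 7.0257 ≤ |z1|+|z2| = 14.7266 (verified)


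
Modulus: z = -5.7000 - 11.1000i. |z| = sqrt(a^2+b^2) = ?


|z| = sqrt((-5.7)^2 + (-11.1)^2) = sqrt(32.49 + 123.21) = sqrt(155.7) = 12.4780

|z| = 12.4780


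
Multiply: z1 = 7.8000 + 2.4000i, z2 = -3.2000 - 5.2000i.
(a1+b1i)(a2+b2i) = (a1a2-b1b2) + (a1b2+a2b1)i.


Real = 7.8*(-3.2) - 2.4*(-5.2) = -24.96 - (-12.48) = -12.48
Imag = 7.8*(-5.2) - (3.2)*2.4 = -40.56 - (7.68) = -48.24

-12.4800 - 48.2400i


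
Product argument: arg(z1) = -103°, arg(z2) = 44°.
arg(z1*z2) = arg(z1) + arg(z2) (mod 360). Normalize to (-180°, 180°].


arg(z1*z2) = -103° + 44° = -59°
Normalized to (-180°, 180°]: -59°

-59°


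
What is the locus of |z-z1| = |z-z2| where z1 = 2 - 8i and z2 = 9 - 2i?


Equal distances means the locus is the perpendicular bisector of z1 and z2.
Midpoint = ((2+9)/2, (-8+(-2))/2) = (5.5000, -5.0000)

Perpendicular bisector through (5.5000, -5.0000)


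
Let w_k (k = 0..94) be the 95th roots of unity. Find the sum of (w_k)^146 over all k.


The roots are w_k = w^k with w = e^(2*pi*i/95), and (w^k)^146 = (w^146)^k.
So S = 1 + u + u^2 + ... + u^(94) with u = w^146.
146 = 1*95 + 51, so 146 is not a multiple of 95: u = (w^95)^1 * w^51 = w^51 ≠ 1 (w is a primitive 95th root), while u^95 = (w^95)^146 = 1.
Geometric series: S = (1 - u^95)/(1 - u) = (1 - 1)/(1 - u) = 0

S = 0


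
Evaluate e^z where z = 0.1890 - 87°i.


e^0.1890 = 1.20804
cos(-87°) = 0.0523
sin(-87°) = -0.99863
Real = 1.20804*0.0523 = 0.0632
Imag = 1.20804*(-0.99863) = -1.2064

0.0632 - 1.2064i


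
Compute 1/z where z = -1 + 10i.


|z|^2 = 1+100 = 101
1/z = (-1 - 10i)/101

1/z = -0.0099 - 0.0990i


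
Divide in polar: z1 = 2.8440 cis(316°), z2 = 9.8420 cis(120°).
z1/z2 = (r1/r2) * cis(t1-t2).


r = 2.8440 / 9.8420 = 0.2890
theta = 316° - 120° = 196° = 196° (mod 360)

0.2890 cis(196°)


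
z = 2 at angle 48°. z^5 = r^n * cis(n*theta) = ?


r^5 = 2^5 = 32
n*theta = 5*48° = 240° = 240° (mod 360)
a = 32*cos(240°) = -16.0000
b = 32*sin(240°) = -27.7128

32 cis(240°) = -16.0000 - 27.7128i


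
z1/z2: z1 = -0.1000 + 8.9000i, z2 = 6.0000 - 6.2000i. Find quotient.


Conjugate of z2 = 6.0000 + 6.2000i
Numerator: (-0.1000 + 8.9000i)(6.0000 + 6.2000i) = -55.7800 + 52.7800i
Denominator: 6^2 + (-6.2)^2 = 74.44
Result = (-55.7800 + 52.7800i)/74.44

-0.7493 + 0.7090i


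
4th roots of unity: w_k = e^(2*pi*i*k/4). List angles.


The 4th roots of unity are cis(360k/4°) for k=0..3
Angle step = 360/4 = 90°
Primitive root: cis(90°)
Primitive root = 0 + 1.0000i

4 roots at angles: 0°, 90°, 180°, 270°


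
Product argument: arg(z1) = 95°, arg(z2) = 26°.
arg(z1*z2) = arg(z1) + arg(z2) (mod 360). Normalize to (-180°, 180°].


arg(z1*z2) = 95° + 26° = 121°
Normalized to (-180°, 180°]: 121°

121°


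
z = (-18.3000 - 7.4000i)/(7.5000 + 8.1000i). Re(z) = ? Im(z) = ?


Multiply by conjugate: (-18.3000 - 7.4000i)(7.5000 - 8.1000i) / (7.5^2 + 8.1^2)
Numerator real = -18.3*7.5 - (7.4)*8.1 = -197.19
Numerator imag = -7.4*7.5 - (-18.3)*8.1 = 92.73
Denominator = 121.86
Re(z) = -197.19/121.86 = -1.6182
Im(z) = 92.73/121.86 = 0.7610

Re(z) = -1.6182, Im(z) = 0.7610


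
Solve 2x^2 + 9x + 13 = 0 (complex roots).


disc = 9^2 - 4*2*13 = 81 - 104 = -23
sqrt(|disc|) = sqrt(23) = 4.7958
Real part = -9/(2*2) = -2.2500
Imag part = 4.7958/(2*2) = 1.1990

-2.2500 ± 1.1990i


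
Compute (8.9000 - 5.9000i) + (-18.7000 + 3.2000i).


Real: 8.9 - 18.7 = -9.8
Imag: -5.9 + 3.2 = -2.7

-9.8000 - 2.7000i


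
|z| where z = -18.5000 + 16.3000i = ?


|z| = sqrt((-18.5)^2 + 16.3^2) = sqrt(342.25 + 265.69) = sqrt(607.94) = 24.6564

|z| = 24.6564


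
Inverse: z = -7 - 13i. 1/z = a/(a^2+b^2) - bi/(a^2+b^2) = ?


|z|^2 = 49+169 = 218
1/z = (-7 + 13i)/218

1/z = -0.0321 + 0.0596i


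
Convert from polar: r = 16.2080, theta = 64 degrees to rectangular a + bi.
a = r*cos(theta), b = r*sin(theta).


a = 16.2080*cos(64°) = 16.2080*0.43837 = 7.1051
b = 16.2080*sin(64°) = 16.2080*0.898794 = 14.5677

7.1051 + 14.5677i


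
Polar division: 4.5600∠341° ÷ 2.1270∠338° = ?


r = 4.5600 / 2.1270 = 2.1439
theta = 341° - 338° = 3° = 3° (mod 360)

2.1439 cis(3°)


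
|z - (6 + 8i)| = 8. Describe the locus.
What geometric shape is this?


|z - z0| = r is a circle with center z0 and radius r.
Center = (6, 8), radius = 8

Circle with center (6, 8) and radius 8


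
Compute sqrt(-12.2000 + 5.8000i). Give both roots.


|z| = sqrt(148.84+33.64) = 13.5085
sqrt((|z|+a)/2) = sqrt((13.5085+(-12.2))/2) = sqrt(0.6543) = 0.8089
sqrt((|z|-a)/2) = sqrt((13.5085-(-12.2))/2) = sqrt(12.8543) = 3.5853

±(0.8089 + 3.5853i) i.e. 0.8089 + 3.5853i and -0.8089 - 3.5853i


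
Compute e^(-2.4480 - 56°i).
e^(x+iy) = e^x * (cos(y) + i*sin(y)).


e^-2.4480 = 0.0865
cos(-56°) = 0.5592
sin(-56°) = -0.829
Real = 0.0865*0.5592 = 0.0484
Imag = 0.0865*(-0.829) = -0.0717

0.0484 - 0.0717i


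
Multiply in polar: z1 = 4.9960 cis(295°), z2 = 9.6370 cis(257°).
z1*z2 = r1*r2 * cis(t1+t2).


r = 4.9960 * 9.6370 = 48.1465
theta = 295° + 257° = 552° = 192° (mod 360)

48.1465 cis(192°)


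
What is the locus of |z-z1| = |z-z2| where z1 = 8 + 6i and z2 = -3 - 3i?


Equal distances means the locus is the perpendicular bisector of z1 and z2.
Midpoint = ((8+(-3))/2, (6+(-3))/2) = (2.5000, 1.5000)

Perpendicular bisector through (2.5000, 1.5000)


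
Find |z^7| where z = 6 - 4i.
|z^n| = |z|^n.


|z| = sqrt(36+16) = sqrt(52) = 7.2111
|z^7| = |z|^7 = (sqrt(52))^7 = 52^3 * sqrt(52) = 140608*sqrt(52)

|z^7| = 140608*sqrt(52) ≈ 1013938.7075


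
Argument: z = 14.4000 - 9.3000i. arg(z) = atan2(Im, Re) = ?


Re = 14.4, Im = -9.3
arg = atan2(-9.3, 14.4) = -32.8557 degrees

arg(z) = -32.8557 degrees


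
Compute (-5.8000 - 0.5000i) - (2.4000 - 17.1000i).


Real: -5.8 - 2.4 = -8.2
Imag: -0.5 + 17.1 = 16.6

-8.2000 + 16.6000i


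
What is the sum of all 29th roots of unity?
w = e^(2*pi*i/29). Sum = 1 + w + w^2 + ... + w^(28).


The sum of all 29th roots of unity is 0.
Geometric series: (1 - w^29)/(1 - w) = (1-1)/(1-w) = 0 since w^29 = 1, w ≠ 1.
Alternatively: coefficient of z^28 in z^29 - 1 is 0.

0


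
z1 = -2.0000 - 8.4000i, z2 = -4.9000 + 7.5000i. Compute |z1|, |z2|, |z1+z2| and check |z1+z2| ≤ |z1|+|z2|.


|z1| = sqrt((-2)^2 + (-8.4)^2) = sqrt(74.56) = 8.6348
|z2| = sqrt((-4.9)^2 + 7.5^2) = sqrt(80.26) = 8.9588
z1+z2 = -6.9000 - 0.9000i
|z1+z2| = sqrt(48.42) = 6.9584
|z1|+|z2| = 8.6348 + 8.9588 = 17.5936

|z1+z2| = 6.9584 ≤ |z1|+|z2| = 17.5936 (verified)


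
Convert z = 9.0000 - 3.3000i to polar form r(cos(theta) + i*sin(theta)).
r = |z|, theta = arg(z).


r = sqrt(81+10.89) = sqrt(91.89) = 9.5859
theta = atan2(-3.3, 9) = -20.1363 degrees

r = 9.5859, theta = -20.1363 degrees


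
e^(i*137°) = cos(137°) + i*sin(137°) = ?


cos(137°) = -0.7314
sin(137°) = 0.6820

e^(i*137°) = -0.7314 + 0.6820i


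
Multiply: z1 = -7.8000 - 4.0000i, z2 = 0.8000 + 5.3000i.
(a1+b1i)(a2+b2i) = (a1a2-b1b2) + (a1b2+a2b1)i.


Real = -7.8*0.8 - (-4)*5.3 = -6.24 - (-21.2) = 14.96
Imag = -7.8*5.3 + 0.8*(-4) = -41.34 - (3.2) = -44.54

14.9600 - 44.5400i


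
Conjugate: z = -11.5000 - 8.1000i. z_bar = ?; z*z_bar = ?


z_bar = -11.5000 + 8.1000i
z*z_bar = (-11.5)^2 + (-8.1)^2 = 132.25 + 65.61 = 197.86

z_bar = -11.5000 + 8.1000i, z*z_bar = 197.86


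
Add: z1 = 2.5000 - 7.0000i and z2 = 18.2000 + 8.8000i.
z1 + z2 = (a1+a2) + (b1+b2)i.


Real: 2.5 + 18.2 = 20.7
Imag: -7 + 8.8 = 1.8

20.7000 + 1.8000i


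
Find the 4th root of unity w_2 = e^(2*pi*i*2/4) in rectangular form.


Angle = 360*2/4 = 180°
a = cos(180°) = -1.0000
b = sin(180°) = 0

-1.0000 + 0i


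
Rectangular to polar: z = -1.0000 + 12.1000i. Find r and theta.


r = sqrt(1+146.41) = sqrt(147.41) = 12.1413
theta = atan2(12.1, -1) = 94.7245 degrees

r = 12.1413, theta = 94.7245 degrees


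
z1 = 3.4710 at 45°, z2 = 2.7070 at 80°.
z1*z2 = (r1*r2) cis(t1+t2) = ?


r = 3.4710 * 2.7070 = 9.3960
theta = 45° + 80° = 125° = 125° (mod 360)

9.3960 cis(125°)


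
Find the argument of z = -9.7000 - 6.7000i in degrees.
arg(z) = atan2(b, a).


Re = -9.7, Im = -6.7
arg = atan2(-6.7, -9.7) = -145.3663 degrees

arg(z) = -145.3663 degrees


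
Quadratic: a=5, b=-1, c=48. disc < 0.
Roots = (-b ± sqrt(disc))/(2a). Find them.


disc = (-1)^2 - 4*5*48 = 1 - 960 = -959
sqrt(|disc|) = sqrt(959) = 30.9677
Real part = 1/(2*5) = 0.1000
Imag part = 30.9677/(2*5) = 3.0968

0.1000 ± 3.0968i


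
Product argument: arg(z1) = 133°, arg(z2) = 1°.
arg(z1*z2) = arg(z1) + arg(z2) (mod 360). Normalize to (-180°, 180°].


arg(z1*z2) = 133° + 1° = 134°
Normalized to (-180°, 180°]: 134°

134°


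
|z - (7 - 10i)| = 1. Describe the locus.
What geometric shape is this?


|z - z0| = r is a circle with center z0 and radius r.
Center = (7, -10), radius = 1

Circle with center (7, -10) and radius 1


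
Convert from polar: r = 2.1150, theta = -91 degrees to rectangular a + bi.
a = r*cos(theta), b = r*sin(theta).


a = 2.1150*cos(-91°) = 2.1150*(-0.01745) = -0.0369
b = 2.1150*sin(-91°) = 2.1150*(-0.99985) = -2.1147

-0.0369 - 2.1147i


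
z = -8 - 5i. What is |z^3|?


|z| = sqrt(64+25) = sqrt(89) = 9.4340
|z^3| = |z|^3 = (sqrt(89))^3 = 89*sqrt(89)

|z^3| = 89*sqrt(89) ≈ 839.6243


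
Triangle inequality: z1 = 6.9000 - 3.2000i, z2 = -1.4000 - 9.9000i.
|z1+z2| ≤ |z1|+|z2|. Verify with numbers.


|z1| = sqrt(6.9^2 + (-3.2)^2) = sqrt(57.85) = 7.6059
|z2| = sqrt((-1.4)^2 + (-9.9)^2) = sqrt(99.97) = 9.9985
z1+z2 = 5.5000 - 13.1000i
|z1+z2| = sqrt(201.86) = 14.2077
|z1|+|z2| = 7.6059 + 9.9985 = 17.6044

|z1+z2| = 14.2077 ≤ |z1|+|z2| = 17.6044 (verified)


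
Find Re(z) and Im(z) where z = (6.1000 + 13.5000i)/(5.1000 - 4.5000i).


Multiply by conjugate: (6.1000 + 13.5000i)(5.1000 + 4.5000i) / (5.1^2 + (-4.5)^2)
Numerator real = 6.1*5.1 + 13.5*(-4.5) = -29.64
Numerator imag = 13.5*5.1 - 6.1*(-4.5) = 96.3
Denominator = 46.26
Re(z) = -29.64/46.26 = -0.6407
Im(z) = 96.3/46.26 = 2.0817

Re(z) = -0.6407, Im(z) = 2.0817


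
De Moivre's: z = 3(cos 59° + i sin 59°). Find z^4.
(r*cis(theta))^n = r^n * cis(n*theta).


r^4 = 3^4 = 81
n*theta = 4*59° = 236° = 236° (mod 360)
a = 81*cos(236°) = -45.2946
b = 81*sin(236°) = -67.1520

81 cis(236°) = -45.2946 - 67.1520i


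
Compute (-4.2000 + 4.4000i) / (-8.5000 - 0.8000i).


Conjugate of z2 = -8.5000 + 0.8000i
Numerator: (-4.2000 + 4.4000i)(-8.5000 + 0.8000i) = 32.1800 - 40.7600i
Denominator: (-8.5)^2 + (-0.8)^2 = 72.89
Result = (32.1800 - 40.7600i)/72.89

0.4415 - 0.5592i


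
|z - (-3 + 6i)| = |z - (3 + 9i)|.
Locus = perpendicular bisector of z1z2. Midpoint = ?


Equal distances means the locus is the perpendicular bisector of z1 and z2.
Midpoint = ((-3+3)/2, (6+9)/2) = (0, 7.5000)

Perpendicular bisector through (0, 7.5000)


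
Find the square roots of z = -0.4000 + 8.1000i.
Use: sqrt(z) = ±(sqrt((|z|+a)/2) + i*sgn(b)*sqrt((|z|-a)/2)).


|z| = sqrt(0.16+65.61) = 8.1099
sqrt((|z|+a)/2) = sqrt((8.1099+(-0.4))/2) = sqrt(3.8549) = 1.9634
sqrt((|z|-a)/2) = sqrt((8.1099-(-0.4))/2) = sqrt(4.2549) = 2.0627

±(1.9634 + 2.0627i) i.e. 1.9634 + 2.0627i and -1.9634 - 2.0627i


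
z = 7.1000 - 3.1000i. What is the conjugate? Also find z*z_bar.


z_bar = 7.1000 + 3.1000i
z*z_bar = 7.1^2 + (-3.1)^2 = 50.41 + 9.61 = 60.02

z_bar = 7.1000 + 3.1000i, z*z_bar = 60.02


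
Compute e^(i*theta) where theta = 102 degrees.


cos(102°) = -0.2079
sin(102°) = 0.9781

e^(i*102°) = -0.2079 + 0.9781i


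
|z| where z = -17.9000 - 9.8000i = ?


|z| = sqrt((-17.9)^2 + (-9.8)^2) = sqrt(320.41 + 96.04) = sqrt(416.45) = 20.4071

|z| = 20.4071


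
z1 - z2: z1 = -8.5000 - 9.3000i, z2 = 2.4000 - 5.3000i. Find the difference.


Real: -8.5 - 2.4 = -10.9
Imag: -9.3 + 5.3 = -4

-10.9000 - 4.0000i


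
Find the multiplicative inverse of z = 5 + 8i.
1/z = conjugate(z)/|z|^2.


|z|^2 = 25+64 = 89
1/z = (5 - 8i)/89

1/z = 0.0562 - 0.0899i


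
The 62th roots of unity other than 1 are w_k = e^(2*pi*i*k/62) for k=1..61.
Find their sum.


With w = e^(2*pi*i/62), all 62 of the 62th roots of unity w^0 = 1, w, ..., w^(61) sum to 0: 1 + w + ... + w^(61) = (1 - w^62)/(1 - w) = 0 since w^62 = 1, w ≠ 1.
Removing the root 1: w + w^2 + ... + w^(61) = 0 - 1 = -1

Sum = -1


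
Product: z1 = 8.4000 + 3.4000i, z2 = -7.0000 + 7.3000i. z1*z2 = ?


Real = 8.4*(-7) - 3.4*7.3 = -58.8 - 24.82 = -83.62
Imag = 8.4*7.3 - (7)*3.4 = 61.32 - (23.8) = 37.52

-83.6200 + 37.5200i


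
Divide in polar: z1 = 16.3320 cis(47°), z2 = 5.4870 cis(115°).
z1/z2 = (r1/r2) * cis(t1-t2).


r = 16.3320 / 5.4870 = 2.9765
theta = 47° - 115° = -68° = 292° (mod 360)

2.9765 cis(292°)


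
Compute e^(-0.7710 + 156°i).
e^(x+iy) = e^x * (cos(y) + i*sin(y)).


e^-0.7710 = 0.4626
cos(156°) = -0.9135
sin(156°) = 0.4067
Real = 0.4626*(-0.9135) = -0.4226
Imag = 0.4626*0.4067 = 0.1881

-0.4226 + 0.1881i


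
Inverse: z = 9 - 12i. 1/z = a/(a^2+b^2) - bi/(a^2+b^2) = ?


|z|^2 = 81+144 = 225
1/z = (9 + 12i)/225

1/z = 0.0400 + 0.0533i


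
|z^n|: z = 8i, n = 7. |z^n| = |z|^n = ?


|z| = sqrt(0+64) = sqrt(64) = 8
|z^7| = |z|^7 = 8^7 = 2097152

|z^7| = 2097152


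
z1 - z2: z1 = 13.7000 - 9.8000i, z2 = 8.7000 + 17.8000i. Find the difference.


Real: 13.7 - 8.7 = 5
Imag: -9.8 - 17.8 = -27.6

5.0000 - 27.6000i


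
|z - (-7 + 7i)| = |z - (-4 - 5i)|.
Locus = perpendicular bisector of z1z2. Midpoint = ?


Equal distances means the locus is the perpendicular bisector of z1 and z2.
Midpoint = ((-7+(-4))/2, (7+(-5))/2) = (-5.5000, 1.0000)

Perpendicular bisector through (-5.5000, 1.0000)


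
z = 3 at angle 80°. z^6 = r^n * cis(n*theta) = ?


r^6 = 3^6 = 729
n*theta = 6*80° = 480° = 120° (mod 360)
a = 729*cos(120°) = -364.5000
b = 729*sin(120°) = 631.3325

729 cis(120°) = -364.5000 + 631.3325i


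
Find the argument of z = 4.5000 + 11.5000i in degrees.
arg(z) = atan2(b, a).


Re = 4.5, Im = 11.5
arg = atan2(11.5, 4.5) = 68.6294 degrees

arg(z) = 68.6294 degrees


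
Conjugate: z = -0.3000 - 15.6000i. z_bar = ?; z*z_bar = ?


z_bar = -0.3000 + 15.6000i
z*z_bar = (-0.3)^2 + (-15.6)^2 = 0.09 + 243.36 = 243.45

z_bar = -0.3000 + 15.6000i, z*z_bar = 243.45


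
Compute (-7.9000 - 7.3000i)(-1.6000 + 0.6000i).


Real = -7.9*(-1.6) - (-7.3)*0.6 = 12.64 - (-4.38) = 17.02
Imag = -7.9*0.6 - (1.6)*(-7.3) = -4.74 + 11.68 = 6.94

17.0200 + 6.9400i


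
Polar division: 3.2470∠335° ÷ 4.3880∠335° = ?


r = 3.2470 / 4.3880 = 0.7400
theta = 335° - 335° = 0° = 0° (mod 360)

0.7400 cis(0°)


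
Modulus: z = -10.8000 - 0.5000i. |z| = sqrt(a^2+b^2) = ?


|z| = sqrt((-10.8)^2 + (-0.5)^2) = sqrt(116.64 + 0.25) = sqrt(116.89) = 10.8116

|z| = 10.8116


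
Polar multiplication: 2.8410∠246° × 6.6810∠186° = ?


r = 2.8410 * 6.6810 = 18.9807
theta = 246° + 186° = 432° = 72° (mod 360)

18.9807 cis(72°)


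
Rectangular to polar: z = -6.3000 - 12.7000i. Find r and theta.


r = sqrt(39.69+161.29) = sqrt(200.98) = 14.1767
theta = atan2(-12.7, -6.3) = -116.3843 degrees

r = 14.1767, theta = -116.3843 degrees


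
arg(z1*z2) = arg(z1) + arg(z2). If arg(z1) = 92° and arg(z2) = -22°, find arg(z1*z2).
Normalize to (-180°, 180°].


arg(z1*z2) = 92° - 22° = 70°
Normalized to (-180°, 180°]: 70°

70°


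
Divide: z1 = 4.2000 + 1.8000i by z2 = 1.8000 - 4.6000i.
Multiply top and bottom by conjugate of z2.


Conjugate of z2 = 1.8000 + 4.6000i
Numerator: (4.2000 + 1.8000i)(1.8000 + 4.6000i) = -0.7200 + 22.5600i
Denominator: 1.8^2 + (-4.6)^2 = 24.4
Result = (-0.7200 + 22.5600i)/24.4

-0.0295 + 0.9246i


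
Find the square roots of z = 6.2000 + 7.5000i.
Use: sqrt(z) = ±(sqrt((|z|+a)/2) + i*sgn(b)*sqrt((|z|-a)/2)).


|z| = sqrt(38.44+56.25) = 9.7309
sqrt((|z|+a)/2) = sqrt((9.7309+6.2)/2) = sqrt(7.9654) = 2.8223
sqrt((|z|-a)/2) = sqrt((9.7309-6.2)/2) = sqrt(1.7654) = 1.3287

±(2.8223 + 1.3287i) i.e. 2.8223 + 1.3287i and -2.8223 - 1.3287i


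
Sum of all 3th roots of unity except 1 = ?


With w = e^(2*pi*i/3), all 3 of the 3th roots of unity w^0 = 1, w, ..., w^(2) sum to 0: 1 + w + ... + w^(2) = (1 - w^3)/(1 - w) = 0 since w^3 = 1, w ≠ 1.
Removing the root 1: w + w^2 + ... + w^(2) = 0 - 1 = -1

Sum = -1


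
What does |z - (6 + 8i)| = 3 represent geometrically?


|z - z0| = r is a circle with center z0 and radius r.
Center = (6, 8), radius = 3

Circle with center (6, 8) and radius 3


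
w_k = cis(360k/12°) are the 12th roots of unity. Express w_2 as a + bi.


Angle = 360*2/12 = 60°
a = cos(60°) = 0.5000
b = sin(60°) = 0.8660

0.5000 + 0.8660i


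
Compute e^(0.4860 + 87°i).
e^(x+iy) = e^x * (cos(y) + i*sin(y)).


e^0.4860 = 1.6258
cos(87°) = 0.05234
sin(87°) = 0.99863
Real = 1.6258*0.05234 = 0.0851
Imag = 1.6258*0.99863 = 1.6236

0.0851 + 1.6236i


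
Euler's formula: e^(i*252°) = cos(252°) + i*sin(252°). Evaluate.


cos(252°) = -0.3090
sin(252°) = -0.9511

e^(i*252°) = -0.3090 - 0.9511i


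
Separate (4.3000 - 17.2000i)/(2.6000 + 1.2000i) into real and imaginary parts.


Multiply by conjugate: (4.3000 - 17.2000i)(2.6000 - 1.2000i) / (2.6^2 + 1.2^2)
Numerator real = 4.3*2.6 - (17.2)*1.2 = -9.46
Numerator imag = -17.2*2.6 - 4.3*1.2 = -49.88
Denominator = 8.2
Re(z) = -9.46/8.2 = -1.1537
Im(z) = -49.88/8.2 = -6.0829

Re(z) = -1.1537, Im(z) = -6.0829


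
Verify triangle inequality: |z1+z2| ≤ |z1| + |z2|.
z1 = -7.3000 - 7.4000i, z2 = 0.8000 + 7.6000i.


|z1| = sqrt((-7.3)^2 + (-7.4)^2) = sqrt(108.05) = 10.3947
|z2| = sqrt(0.8^2 + 7.6^2) = sqrt(58.4) = 7.6420
z1+z2 = -6.5000 + 0.2000i
|z1+z2| = sqrt(42.29) = 6.5031
|z1|+|z2| = 10.3947 + 7.6420 = 18.0367

|z1+z2| = 6.5031 ≤ |z1|+|z2| = 18.0367 (verified)


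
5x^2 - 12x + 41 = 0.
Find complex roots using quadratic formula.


disc = (-12)^2 - 4*5*41 = 144 - 820 = -676
sqrt(|disc|) = sqrt(676) = 26.0000
Real part = 12/(2*5) = 1.2000
Imag part = 26.0000/(2*5) = 2.6000

1.2000 ± 2.6000i


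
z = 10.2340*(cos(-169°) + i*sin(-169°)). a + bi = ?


a = 10.2340*cos(-169°) = 10.2340*(-0.98163) = -10.0460
b = 10.2340*sin(-169°) = 10.2340*(-0.19081) = -1.9527

-10.0460 - 1.9527i


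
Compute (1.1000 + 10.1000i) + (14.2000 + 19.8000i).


Real: 1.1 + 14.2 = 15.3
Imag: 10.1 + 19.8 = 29.9

15.3000 + 29.9000i


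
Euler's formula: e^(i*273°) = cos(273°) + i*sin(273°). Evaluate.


cos(273°) = 0.0523
sin(273°) = -0.9986

e^(i*273°) = 0.0523 - 0.9986i


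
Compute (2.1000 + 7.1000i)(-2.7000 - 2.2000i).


Real = 2.1*(-2.7) - 7.1*(-2.2) = -5.67 - (-15.62) = 9.95
Imag = 2.1*(-2.2) - (2.7)*7.1 = -4.62 - (19.17) = -23.79

9.9500 - 23.7900i


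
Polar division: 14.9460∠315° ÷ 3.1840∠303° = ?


r = 14.9460 / 3.1840 = 4.6941
theta = 315° - 303° = 12° = 12° (mod 360)

4.6941 cis(12°)


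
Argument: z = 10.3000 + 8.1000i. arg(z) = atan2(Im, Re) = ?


Re = 10.3, Im = 8.1
arg = atan2(8.1, 10.3) = 38.1818 degrees

arg(z) = 38.1818 degrees


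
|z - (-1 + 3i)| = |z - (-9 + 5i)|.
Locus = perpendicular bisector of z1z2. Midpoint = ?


Equal distances means the locus is the perpendicular bisector of z1 and z2.
Midpoint = ((-1+(-9))/2, (3+5)/2) = (-5.0000, 4.0000)

Perpendicular bisector through (-5.0000, 4.0000)


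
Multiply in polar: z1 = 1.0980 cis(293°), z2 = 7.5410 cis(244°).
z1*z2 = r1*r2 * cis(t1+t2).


r = 1.0980 * 7.5410 = 8.2800
theta = 293° + 244° = 537° = 177° (mod 360)

8.2800 cis(177°)


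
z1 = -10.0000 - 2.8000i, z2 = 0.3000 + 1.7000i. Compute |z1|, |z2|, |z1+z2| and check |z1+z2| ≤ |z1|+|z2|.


|z1| = sqrt((-10)^2 + (-2.8)^2) = sqrt(107.84) = 10.3846
|z2| = sqrt(0.3^2 + 1.7^2) = sqrt(2.98) = 1.7263
z1+z2 = -9.7000 - 1.1000i
|z1+z2| = sqrt(95.3) = 9.7622
|z1|+|z2| = 10.3846 + 1.7263 = 12.1109

|z1+z2| = 9.7622 ≤ |z1|+|z2| = 12.1109 (verified)


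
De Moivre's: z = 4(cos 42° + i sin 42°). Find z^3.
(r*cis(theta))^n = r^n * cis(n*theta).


r^3 = 4^3 = 64
n*theta = 3*42° = 126° = 126° (mod 360)
a = 64*cos(126°) = -37.6183
b = 64*sin(126°) = 51.7771

64 cis(126°) = -37.6183 + 51.7771i


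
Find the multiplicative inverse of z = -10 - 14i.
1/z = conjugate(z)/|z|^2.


|z|^2 = 100+196 = 296
1/z = (-10 + 14i)/296

1/z = -0.0338 + 0.0473i


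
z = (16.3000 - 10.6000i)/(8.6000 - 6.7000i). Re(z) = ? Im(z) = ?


Multiply by conjugate: (16.3000 - 10.6000i)(8.6000 + 6.7000i) / (8.6^2 + (-6.7)^2)
Numerator real = 16.3*8.6 - (10.6)*(-6.7) = 211.2
Numerator imag = -10.6*8.6 - 16.3*(-6.7) = 18.05
Denominator = 118.85
Re(z) = 211.2/118.85 = 1.7770
Im(z) = 18.05/118.85 = 0.1519

Re(z) = 1.7770, Im(z) = 0.1519


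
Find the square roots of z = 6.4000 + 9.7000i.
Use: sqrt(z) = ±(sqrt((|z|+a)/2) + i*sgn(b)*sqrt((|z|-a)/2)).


|z| = sqrt(40.96+94.09) = 11.6211
sqrt((|z|+a)/2) = sqrt((11.6211+6.4)/2) = sqrt(9.0106) = 3.0018
sqrt((|z|-a)/2) = sqrt((11.6211-6.4)/2) = sqrt(2.6106) = 1.6157

±(3.0018 + 1.6157i) i.e. 3.0018 + 1.6157i and -3.0018 - 1.6157i


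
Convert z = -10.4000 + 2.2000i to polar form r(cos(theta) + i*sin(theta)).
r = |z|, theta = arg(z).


r = sqrt(108.16+4.84) = sqrt(113) = 10.6301
theta = atan2(2.2, -10.4) = 168.0558 degrees

r = 10.6301, theta = 168.0558 degrees


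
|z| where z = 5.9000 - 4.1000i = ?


|z| = sqrt(5.9^2 + (-4.1)^2) = sqrt(34.81 + 16.81) = sqrt(51.62) = 7.1847

|z| = 7.1847


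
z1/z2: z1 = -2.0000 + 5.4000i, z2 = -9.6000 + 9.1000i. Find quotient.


Conjugate of z2 = -9.6000 - 9.1000i
Numerator: (-2.0000 + 5.4000i)(-9.6000 - 9.1000i) = 68.3400 - 33.6400i
Denominator: (-9.6)^2 + 9.1^2 = 174.97
Result = (68.3400 - 33.6400i)/174.97

0.3906 - 0.1923i


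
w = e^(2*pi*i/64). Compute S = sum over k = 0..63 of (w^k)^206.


The roots are w_k = w^k with w = e^(2*pi*i/64), and (w^k)^206 = (w^206)^k.
So S = 1 + u + u^2 + ... + u^(63) with u = w^206.
206 = 3*64 + 14, so 206 is not a multiple of 64: u = (w^64)^3 * w^14 = w^14 ≠ 1 (w is a primitive 64th root), while u^64 = (w^64)^206 = 1.
Geometric series: S = (1 - u^64)/(1 - u) = (1 - 1)/(1 - u) = 0

S = 0


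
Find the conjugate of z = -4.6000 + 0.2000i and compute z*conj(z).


z_bar = -4.6000 - 0.2000i
z*z_bar = (-4.6)^2 + 0.2^2 = 21.16 + 0.04 = 21.2

z_bar = -4.6000 - 0.2000i, z*z_bar = 21.2


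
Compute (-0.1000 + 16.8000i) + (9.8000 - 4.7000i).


Real: -0.1 + 9.8 = 9.7
Imag: 16.8 - 4.7 = 12.1

9.7000 + 12.1000i


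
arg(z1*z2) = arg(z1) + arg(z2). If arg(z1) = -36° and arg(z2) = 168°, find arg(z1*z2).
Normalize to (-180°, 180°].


arg(z1*z2) = -36° + 168° = 132°
Normalized to (-180°, 180°]: 132°

132°


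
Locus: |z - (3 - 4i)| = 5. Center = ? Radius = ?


|z - z0| = r is a circle with center z0 and radius r.
Center = (3, -4), radius = 5

Circle with center (3, -4) and radius 5


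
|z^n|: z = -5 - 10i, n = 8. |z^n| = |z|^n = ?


|z| = sqrt(25+100) = sqrt(125) = 11.1803
|z^8| = |z|^8 = (sqrt(125))^8 = 125^4 = 244140625

|z^8| = 244140625


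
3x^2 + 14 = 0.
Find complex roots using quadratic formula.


disc = 0^2 - 4*3*14 = 0 - 168 = -168
sqrt(|disc|) = sqrt(168) = 12.9615
Real part = 0/(2*3) = 0
Imag part = 12.9615/(2*3) = 2.1602

0 ± 2.1602i


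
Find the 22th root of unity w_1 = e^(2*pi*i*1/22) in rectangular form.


Angle = 360*1/22 = 16.3636°
a = cos(16.3636°) = 0.9595
b = sin(16.3636°) = 0.2817

0.9595 + 0.2817i


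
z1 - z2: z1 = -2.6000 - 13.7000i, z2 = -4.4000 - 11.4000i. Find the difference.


Real: -2.6 + 4.4 = 1.8
Imag: -13.7 + 11.4 = -2.3

1.8000 - 2.3000i


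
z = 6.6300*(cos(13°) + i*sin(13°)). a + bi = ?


a = 6.6300*cos(13°) = 6.6300*0.97437 = 6.4601
b = 6.6300*sin(13°) = 6.6300*0.22495 = 1.4914

6.4601 + 1.4914i


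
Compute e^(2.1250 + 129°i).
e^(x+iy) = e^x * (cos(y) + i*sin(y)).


e^2.1250 = 8.3729
cos(129°) = -0.62932
sin(129°) = 0.77715
Real = 8.3729*(-0.62932) = -5.2692
Imag = 8.3729*0.77715 = 6.5070

-5.2692 + 6.5070i


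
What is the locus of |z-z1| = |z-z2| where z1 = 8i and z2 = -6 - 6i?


Equal distances means the locus is the perpendicular bisector of z1 and z2.
Midpoint = ((0+(-6))/2, (8+(-6))/2) = (-3.0000, 1.0000)

Perpendicular bisector through (-3.0000, 1.0000)
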